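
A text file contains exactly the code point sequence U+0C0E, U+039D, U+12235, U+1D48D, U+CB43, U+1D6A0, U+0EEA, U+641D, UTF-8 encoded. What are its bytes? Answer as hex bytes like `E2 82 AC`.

U+0C0E: 3-byte form → E0 B0 8E.
U+039D: 2-byte form → CE 9D.
U+12235: 4-byte form → F0 92 88 B5.
U+1D48D: 4-byte form → F0 9D 92 8D.
U+CB43: 3-byte form → EC AD 83.
U+1D6A0: 4-byte form → F0 9D 9A A0.
U+0EEA: 3-byte form → E0 BB AA.
U+641D: 3-byte form → E6 90 9D.
Concatenated (26 bytes): E0 B0 8E CE 9D F0 92 88 B5 F0 9D 92 8D EC AD 83 F0 9D 9A A0 E0 BB AA E6 90 9D.

E0 B0 8E CE 9D F0 92 88 B5 F0 9D 92 8D EC AD 83 F0 9D 9A A0 E0 BB AA E6 90 9D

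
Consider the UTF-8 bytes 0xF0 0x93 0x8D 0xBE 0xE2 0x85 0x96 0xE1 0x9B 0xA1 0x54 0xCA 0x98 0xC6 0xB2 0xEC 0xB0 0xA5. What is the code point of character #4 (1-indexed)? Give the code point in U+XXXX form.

Offset 0: leading byte 0xF0 = 11110000 → 4-byte char #1 = F0 93 8D BE.
Offset 4: leading byte 0xE2 = 11100010 → 3-byte char #2 = E2 85 96.
Offset 7: leading byte 0xE1 = 11100001 → 3-byte char #3 = E1 9B A1.
Offset 10: leading byte 0x54 = 01010100 → 1-byte char #4 = 54.
Leading byte 0x54 = 01010100 matches 0xxxxxxx → 1-byte sequence.
Byte 1: 0x54 = 01010100, payload 1010100 (7 bits).
Concatenate: 1010100 = 0x54 (7 bits → U+0054).

U+0054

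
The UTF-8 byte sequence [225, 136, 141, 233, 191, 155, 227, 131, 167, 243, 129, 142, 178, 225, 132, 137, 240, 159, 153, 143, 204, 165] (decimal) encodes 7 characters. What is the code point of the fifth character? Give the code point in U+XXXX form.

Offset 0: leading byte 0xE1 = 11100001 → 3-byte char #1 = E1 88 8D.
Offset 3: leading byte 0xE9 = 11101001 → 3-byte char #2 = E9 BF 9B.
Offset 6: leading byte 0xE3 = 11100011 → 3-byte char #3 = E3 83 A7.
Offset 9: leading byte 0xF3 = 11110011 → 4-byte char #4 = F3 81 8E B2.
Offset 13: leading byte 0xE1 = 11100001 → 3-byte char #5 = E1 84 89.
Leading byte 0xE1 = 11100001 matches 1110xxxx → 3-byte sequence.
Byte 1: 0xE1 = 11100001, payload 0001 (4 bits).
Byte 2: 0x84 = 10000100 (10xxxxxx ✓), payload 000100.
Byte 3: 0x89 = 10001001 (10xxxxxx ✓), payload 001001.
Concatenate: 0001000100001001 = 0x1109 (16 bits → U+1109).

U+1109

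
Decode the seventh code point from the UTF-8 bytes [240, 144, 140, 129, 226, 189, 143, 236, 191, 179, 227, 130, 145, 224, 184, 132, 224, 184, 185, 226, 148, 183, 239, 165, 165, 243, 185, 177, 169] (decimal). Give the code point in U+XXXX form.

Offset 0: leading byte 0xF0 = 11110000 → 4-byte char #1 = F0 90 8C 81.
Offset 4: leading byte 0xE2 = 11100010 → 3-byte char #2 = E2 BD 8F.
Offset 7: leading byte 0xEC = 11101100 → 3-byte char #3 = EC BF B3.
Offset 10: leading byte 0xE3 = 11100011 → 3-byte char #4 = E3 82 91.
Offset 13: leading byte 0xE0 = 11100000 → 3-byte char #5 = E0 B8 84.
Offset 16: leading byte 0xE0 = 11100000 → 3-byte char #6 = E0 B8 B9.
Offset 19: leading byte 0xE2 = 11100010 → 3-byte char #7 = E2 94 B7.
Leading byte 0xE2 = 11100010 matches 1110xxxx → 3-byte sequence.
Byte 1: 0xE2 = 11100010, payload 0010 (4 bits).
Byte 2: 0x94 = 10010100 (10xxxxxx ✓), payload 010100.
Byte 3: 0xB7 = 10110111 (10xxxxxx ✓), payload 110111.
Concatenate: 0010010100110111 = 0x2537 (16 bits → U+2537).

U+2537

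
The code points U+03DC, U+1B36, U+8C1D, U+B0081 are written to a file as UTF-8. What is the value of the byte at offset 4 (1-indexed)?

1-indexed offset 4 is 0-indexed offset 3.
U+03DC → 2-byte form CF 9C at offsets 0–1.
U+1B36 → 3-byte form E1 AC B6 at offsets 2–4.
Offset 3 falls in char 2's range; it's byte 2 of E1 AC B6 = 0xAC.

0xAC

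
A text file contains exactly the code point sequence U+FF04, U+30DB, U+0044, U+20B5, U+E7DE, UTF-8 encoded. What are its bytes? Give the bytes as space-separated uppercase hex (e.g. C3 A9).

U+FF04: 3-byte form → EF BC 84.
U+30DB: 3-byte form → E3 83 9B.
U+0044: 1-byte form → 44.
U+20B5: 3-byte form → E2 82 B5.
U+E7DE: 3-byte form → EE 9F 9E.
Concatenated (13 bytes): EF BC 84 E3 83 9B 44 E2 82 B5 EE 9F 9E.

EF BC 84 E3 83 9B 44 E2 82 B5 EE 9F 9E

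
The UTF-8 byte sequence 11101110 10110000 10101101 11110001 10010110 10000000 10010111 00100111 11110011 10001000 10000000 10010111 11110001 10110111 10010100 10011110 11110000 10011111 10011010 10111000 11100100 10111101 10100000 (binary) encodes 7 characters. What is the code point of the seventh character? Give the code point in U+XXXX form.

U+4F60

Offset 0: leading byte 0xEE = 11101110 → 3-byte char #1 = EE B0 AD.
Offset 3: leading byte 0xF1 = 11110001 → 4-byte char #2 = F1 96 80 97.
Offset 7: leading byte 0x27 = 00100111 → 1-byte char #3 = 27.
Offset 8: leading byte 0xF3 = 11110011 → 4-byte char #4 = F3 88 80 97.
Offset 12: leading byte 0xF1 = 11110001 → 4-byte char #5 = F1 B7 94 9E.
Offset 16: leading byte 0xF0 = 11110000 → 4-byte char #6 = F0 9F 9A B8.
Offset 20: leading byte 0xE4 = 11100100 → 3-byte char #7 = E4 BD A0.
Leading byte 0xE4 = 11100100 matches 1110xxxx → 3-byte sequence.
Byte 1: 0xE4 = 11100100, payload 0100 (4 bits).
Byte 2: 0xBD = 10111101 (10xxxxxx ✓), payload 111101.
Byte 3: 0xA0 = 10100000 (10xxxxxx ✓), payload 100000.
Concatenate: 0100111101100000 = 0x4F60 (16 bits → U+4F60).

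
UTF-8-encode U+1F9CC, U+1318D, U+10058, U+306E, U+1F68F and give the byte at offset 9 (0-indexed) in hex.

U+1F9CC → 4-byte form F0 9F A7 8C at offsets 0–3.
U+1318D → 4-byte form F0 93 86 8D at offsets 4–7.
U+10058 → 4-byte form F0 90 81 98 at offsets 8–11.
Offset 9 falls in char 3's range; it's byte 2 of F0 90 81 98 = 0x90.

0x90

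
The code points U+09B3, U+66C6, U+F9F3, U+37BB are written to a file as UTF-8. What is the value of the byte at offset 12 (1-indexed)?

0xBB

1-indexed offset 12 is 0-indexed offset 11.
U+09B3 → 3-byte form E0 A6 B3 at offsets 0–2.
U+66C6 → 3-byte form E6 9B 86 at offsets 3–5.
U+F9F3 → 3-byte form EF A7 B3 at offsets 6–8.
U+37BB → 3-byte form E3 9E BB at offsets 9–11.
Offset 11 falls in char 4's range; it's byte 3 of E3 9E BB = 0xBB.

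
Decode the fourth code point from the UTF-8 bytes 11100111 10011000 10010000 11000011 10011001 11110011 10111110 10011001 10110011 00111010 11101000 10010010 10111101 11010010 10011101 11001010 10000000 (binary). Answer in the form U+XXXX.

U+003A

Offset 0: leading byte 0xE7 = 11100111 → 3-byte char #1 = E7 98 90.
Offset 3: leading byte 0xC3 = 11000011 → 2-byte char #2 = C3 99.
Offset 5: leading byte 0xF3 = 11110011 → 4-byte char #3 = F3 BE 99 B3.
Offset 9: leading byte 0x3A = 00111010 → 1-byte char #4 = 3A.
Leading byte 0x3A = 00111010 matches 0xxxxxxx → 1-byte sequence.
Byte 1: 0x3A = 00111010, payload 0111010 (7 bits).
Concatenate: 0111010 = 0x3A (7 bits → U+003A).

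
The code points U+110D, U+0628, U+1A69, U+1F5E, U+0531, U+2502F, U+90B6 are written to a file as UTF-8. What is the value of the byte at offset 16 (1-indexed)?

0x80

1-indexed offset 16 is 0-indexed offset 15.
U+110D → 3-byte form E1 84 8D at offsets 0–2.
U+0628 → 2-byte form D8 A8 at offsets 3–4.
U+1A69 → 3-byte form E1 A9 A9 at offsets 5–7.
U+1F5E → 3-byte form E1 BD 9E at offsets 8–10.
U+0531 → 2-byte form D4 B1 at offsets 11–12.
U+2502F → 4-byte form F0 A5 80 AF at offsets 13–16.
Offset 15 falls in char 6's range; it's byte 3 of F0 A5 80 AF = 0x80.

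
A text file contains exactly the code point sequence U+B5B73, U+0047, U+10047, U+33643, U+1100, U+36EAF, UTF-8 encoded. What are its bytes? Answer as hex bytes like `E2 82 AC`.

U+B5B73: 4-byte form → F2 B5 AD B3.
U+0047: 1-byte form → 47.
U+10047: 4-byte form → F0 90 81 87.
U+33643: 4-byte form → F0 B3 99 83.
U+1100: 3-byte form → E1 84 80.
U+36EAF: 4-byte form → F0 B6 BA AF.
Concatenated (20 bytes): F2 B5 AD B3 47 F0 90 81 87 F0 B3 99 83 E1 84 80 F0 B6 BA AF.

F2 B5 AD B3 47 F0 90 81 87 F0 B3 99 83 E1 84 80 F0 B6 BA AF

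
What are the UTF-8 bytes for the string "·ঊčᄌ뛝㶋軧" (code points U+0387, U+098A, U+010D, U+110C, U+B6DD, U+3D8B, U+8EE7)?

U+0387: 2-byte form → CE 87.
U+098A: 3-byte form → E0 A6 8A.
U+010D: 2-byte form → C4 8D.
U+110C: 3-byte form → E1 84 8C.
U+B6DD: 3-byte form → EB 9B 9D.
U+3D8B: 3-byte form → E3 B6 8B.
U+8EE7: 3-byte form → E8 BB A7.
Concatenated (19 bytes): CE 87 E0 A6 8A C4 8D E1 84 8C EB 9B 9D E3 B6 8B E8 BB A7.

CE 87 E0 A6 8A C4 8D E1 84 8C EB 9B 9D E3 B6 8B E8 BB A7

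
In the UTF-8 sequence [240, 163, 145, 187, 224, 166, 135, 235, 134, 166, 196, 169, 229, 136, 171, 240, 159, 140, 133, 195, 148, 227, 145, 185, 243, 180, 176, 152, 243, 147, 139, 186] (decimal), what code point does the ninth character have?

Offset 0: leading byte 0xF0 = 11110000 → 4-byte char #1 = F0 A3 91 BB.
Offset 4: leading byte 0xE0 = 11100000 → 3-byte char #2 = E0 A6 87.
Offset 7: leading byte 0xEB = 11101011 → 3-byte char #3 = EB 86 A6.
Offset 10: leading byte 0xC4 = 11000100 → 2-byte char #4 = C4 A9.
Offset 12: leading byte 0xE5 = 11100101 → 3-byte char #5 = E5 88 AB.
Offset 15: leading byte 0xF0 = 11110000 → 4-byte char #6 = F0 9F 8C 85.
Offset 19: leading byte 0xC3 = 11000011 → 2-byte char #7 = C3 94.
Offset 21: leading byte 0xE3 = 11100011 → 3-byte char #8 = E3 91 B9.
Offset 24: leading byte 0xF3 = 11110011 → 4-byte char #9 = F3 B4 B0 98.
Leading byte 0xF3 = 11110011 matches 11110xxx → 4-byte sequence.
Byte 1: 0xF3 = 11110011, payload 011 (3 bits).
Byte 2: 0xB4 = 10110100 (10xxxxxx ✓), payload 110100.
Byte 3: 0xB0 = 10110000 (10xxxxxx ✓), payload 110000.
Byte 4: 0x98 = 10011000 (10xxxxxx ✓), payload 011000.
Concatenate: 011110100110000011000 = 0xF4C18 (21 bits → U+F4C18).

U+F4C18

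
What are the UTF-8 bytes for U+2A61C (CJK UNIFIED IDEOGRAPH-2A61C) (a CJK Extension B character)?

U+2A61C = 0x2A61C = 173596 decimal. In range U+10000–U+10FFFF → 4-byte form: 11110xxx 10xxxxxx 10xxxxxx 10xxxxxx.
Binary (21 bits): 000101010011000011100.
Split 3+6+6+6: 000 | 101010 | 011000 | 011100.
Byte 1: 11110000 = 0xF0.
Byte 2: 10101010 = 0xAA.
Byte 3: 10011000 = 0x98.
Byte 4: 10011100 = 0x9C.

F0 AA 98 9C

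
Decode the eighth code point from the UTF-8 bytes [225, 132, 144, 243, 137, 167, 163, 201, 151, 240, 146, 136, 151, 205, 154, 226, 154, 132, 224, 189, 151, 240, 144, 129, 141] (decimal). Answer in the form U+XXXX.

U+1004D

Offset 0: leading byte 0xE1 = 11100001 → 3-byte char #1 = E1 84 90.
Offset 3: leading byte 0xF3 = 11110011 → 4-byte char #2 = F3 89 A7 A3.
Offset 7: leading byte 0xC9 = 11001001 → 2-byte char #3 = C9 97.
Offset 9: leading byte 0xF0 = 11110000 → 4-byte char #4 = F0 92 88 97.
Offset 13: leading byte 0xCD = 11001101 → 2-byte char #5 = CD 9A.
Offset 15: leading byte 0xE2 = 11100010 → 3-byte char #6 = E2 9A 84.
Offset 18: leading byte 0xE0 = 11100000 → 3-byte char #7 = E0 BD 97.
Offset 21: leading byte 0xF0 = 11110000 → 4-byte char #8 = F0 90 81 8D.
Leading byte 0xF0 = 11110000 matches 11110xxx → 4-byte sequence.
Byte 1: 0xF0 = 11110000, payload 000 (3 bits).
Byte 2: 0x90 = 10010000 (10xxxxxx ✓), payload 010000.
Byte 3: 0x81 = 10000001 (10xxxxxx ✓), payload 000001.
Byte 4: 0x8D = 10001101 (10xxxxxx ✓), payload 001101.
Concatenate: 000010000000001001101 = 0x1004D (21 bits → U+1004D).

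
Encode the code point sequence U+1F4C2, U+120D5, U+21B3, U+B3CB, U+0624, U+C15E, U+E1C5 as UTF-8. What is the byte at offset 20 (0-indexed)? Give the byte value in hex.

U+1F4C2 → 4-byte form F0 9F 93 82 at offsets 0–3.
U+120D5 → 4-byte form F0 92 83 95 at offsets 4–7.
U+21B3 → 3-byte form E2 86 B3 at offsets 8–10.
U+B3CB → 3-byte form EB 8F 8B at offsets 11–13.
U+0624 → 2-byte form D8 A4 at offsets 14–15.
U+C15E → 3-byte form EC 85 9E at offsets 16–18.
U+E1C5 → 3-byte form EE 87 85 at offsets 19–21.
Offset 20 falls in char 7's range; it's byte 2 of EE 87 85 = 0x87.

0x87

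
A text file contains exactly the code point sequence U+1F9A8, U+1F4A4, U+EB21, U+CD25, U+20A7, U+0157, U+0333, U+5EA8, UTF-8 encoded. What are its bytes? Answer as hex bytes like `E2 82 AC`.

U+1F9A8: 4-byte form → F0 9F A6 A8.
U+1F4A4: 4-byte form → F0 9F 92 A4.
U+EB21: 3-byte form → EE AC A1.
U+CD25: 3-byte form → EC B4 A5.
U+20A7: 3-byte form → E2 82 A7.
U+0157: 2-byte form → C5 97.
U+0333: 2-byte form → CC B3.
U+5EA8: 3-byte form → E5 BA A8.
Concatenated (24 bytes): F0 9F A6 A8 F0 9F 92 A4 EE AC A1 EC B4 A5 E2 82 A7 C5 97 CC B3 E5 BA A8.

F0 9F A6 A8 F0 9F 92 A4 EE AC A1 EC B4 A5 E2 82 A7 C5 97 CC B3 E5 BA A8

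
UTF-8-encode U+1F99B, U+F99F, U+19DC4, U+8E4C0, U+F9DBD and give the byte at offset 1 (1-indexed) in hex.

0xF0

1-indexed offset 1 is 0-indexed offset 0.
U+1F99B → 4-byte form F0 9F A6 9B at offsets 0–3.
Offset 0 falls in char 1's range; it's byte 1 of F0 9F A6 9B = 0xF0.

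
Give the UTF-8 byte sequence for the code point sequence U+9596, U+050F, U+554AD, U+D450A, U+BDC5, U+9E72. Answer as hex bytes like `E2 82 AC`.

E9 96 96 D4 8F F1 95 92 AD F3 94 94 8A EB B7 85 E9 B9 B2

U+9596: 3-byte form → E9 96 96.
U+050F: 2-byte form → D4 8F.
U+554AD: 4-byte form → F1 95 92 AD.
U+D450A: 4-byte form → F3 94 94 8A.
U+BDC5: 3-byte form → EB B7 85.
U+9E72: 3-byte form → E9 B9 B2.
Concatenated (19 bytes): E9 96 96 D4 8F F1 95 92 AD F3 94 94 8A EB B7 85 E9 B9 B2.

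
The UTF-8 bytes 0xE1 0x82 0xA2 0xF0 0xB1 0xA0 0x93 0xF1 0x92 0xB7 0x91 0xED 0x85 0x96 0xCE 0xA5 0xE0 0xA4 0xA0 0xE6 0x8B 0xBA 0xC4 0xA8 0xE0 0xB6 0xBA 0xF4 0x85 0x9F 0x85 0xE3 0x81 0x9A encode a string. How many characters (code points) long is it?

11

Byte at offset 0: 0xE1 = 11100001 → 3-byte char (#1). Advance 3.
Byte at offset 3: 0xF0 = 11110000 → 4-byte char (#2). Advance 4.
Byte at offset 7: 0xF1 = 11110001 → 4-byte char (#3). Advance 4.
Byte at offset 11: 0xED = 11101101 → 3-byte char (#4). Advance 3.
Byte at offset 14: 0xCE = 11001110 → 2-byte char (#5). Advance 2.
Byte at offset 16: 0xE0 = 11100000 → 3-byte char (#6). Advance 3.
Byte at offset 19: 0xE6 = 11100110 → 3-byte char (#7). Advance 3.
Byte at offset 22: 0xC4 = 11000100 → 2-byte char (#8). Advance 2.
Byte at offset 24: 0xE0 = 11100000 → 3-byte char (#9). Advance 3.
Byte at offset 27: 0xF4 = 11110100 → 4-byte char (#10). Advance 4.
Byte at offset 31: 0xE3 = 11100011 → 3-byte char (#11). Advance 3.
Reached end at offset 34 after 11 code points.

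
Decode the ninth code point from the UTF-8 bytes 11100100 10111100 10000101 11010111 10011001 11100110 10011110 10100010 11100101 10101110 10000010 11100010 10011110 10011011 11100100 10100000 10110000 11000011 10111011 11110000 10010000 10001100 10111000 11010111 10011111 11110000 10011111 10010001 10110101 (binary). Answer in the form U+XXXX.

U+05DF

Offset 0: leading byte 0xE4 = 11100100 → 3-byte char #1 = E4 BC 85.
Offset 3: leading byte 0xD7 = 11010111 → 2-byte char #2 = D7 99.
Offset 5: leading byte 0xE6 = 11100110 → 3-byte char #3 = E6 9E A2.
Offset 8: leading byte 0xE5 = 11100101 → 3-byte char #4 = E5 AE 82.
Offset 11: leading byte 0xE2 = 11100010 → 3-byte char #5 = E2 9E 9B.
Offset 14: leading byte 0xE4 = 11100100 → 3-byte char #6 = E4 A0 B0.
Offset 17: leading byte 0xC3 = 11000011 → 2-byte char #7 = C3 BB.
Offset 19: leading byte 0xF0 = 11110000 → 4-byte char #8 = F0 90 8C B8.
Offset 23: leading byte 0xD7 = 11010111 → 2-byte char #9 = D7 9F.
Leading byte 0xD7 = 11010111 matches 110xxxxx → 2-byte sequence.
Byte 1: 0xD7 = 11010111, payload 10111 (5 bits).
Byte 2: 0x9F = 10011111 (10xxxxxx ✓), payload 011111.
Concatenate: 10111011111 = 0x5DF (11 bits → U+05DF).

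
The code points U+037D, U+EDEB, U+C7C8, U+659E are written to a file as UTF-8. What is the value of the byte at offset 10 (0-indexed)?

0x9E

U+037D → 2-byte form CD BD at offsets 0–1.
U+EDEB → 3-byte form EE B7 AB at offsets 2–4.
U+C7C8 → 3-byte form EC 9F 88 at offsets 5–7.
U+659E → 3-byte form E6 96 9E at offsets 8–10.
Offset 10 falls in char 4's range; it's byte 3 of E6 96 9E = 0x9E.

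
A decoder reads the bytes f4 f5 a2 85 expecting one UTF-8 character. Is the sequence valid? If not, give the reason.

Leading byte 0xF4 = 11110100 → 4-byte form.
Byte 2 is 0xF5 = 11110101, which is not 10xxxxxx — expected a continuation byte.

invalid (non-continuation byte where continuation expected)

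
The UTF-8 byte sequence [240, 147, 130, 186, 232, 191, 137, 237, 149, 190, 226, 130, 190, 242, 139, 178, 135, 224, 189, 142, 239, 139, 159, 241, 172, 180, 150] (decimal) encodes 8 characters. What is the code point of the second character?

Offset 0: leading byte 0xF0 = 11110000 → 4-byte char #1 = F0 93 82 BA.
Offset 4: leading byte 0xE8 = 11101000 → 3-byte char #2 = E8 BF 89.
Leading byte 0xE8 = 11101000 matches 1110xxxx → 3-byte sequence.
Byte 1: 0xE8 = 11101000, payload 1000 (4 bits).
Byte 2: 0xBF = 10111111 (10xxxxxx ✓), payload 111111.
Byte 3: 0x89 = 10001001 (10xxxxxx ✓), payload 001001.
Concatenate: 1000111111001001 = 0x8FC9 (16 bits → U+8FC9).

U+8FC9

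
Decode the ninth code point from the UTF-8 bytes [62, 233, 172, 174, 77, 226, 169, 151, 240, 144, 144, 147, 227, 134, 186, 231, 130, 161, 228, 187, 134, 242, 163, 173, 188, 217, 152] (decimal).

Offset 0: leading byte 0x3E = 00111110 → 1-byte char #1 = 3E.
Offset 1: leading byte 0xE9 = 11101001 → 3-byte char #2 = E9 AC AE.
Offset 4: leading byte 0x4D = 01001101 → 1-byte char #3 = 4D.
Offset 5: leading byte 0xE2 = 11100010 → 3-byte char #4 = E2 A9 97.
Offset 8: leading byte 0xF0 = 11110000 → 4-byte char #5 = F0 90 90 93.
Offset 12: leading byte 0xE3 = 11100011 → 3-byte char #6 = E3 86 BA.
Offset 15: leading byte 0xE7 = 11100111 → 3-byte char #7 = E7 82 A1.
Offset 18: leading byte 0xE4 = 11100100 → 3-byte char #8 = E4 BB 86.
Offset 21: leading byte 0xF2 = 11110010 → 4-byte char #9 = F2 A3 AD BC.
Leading byte 0xF2 = 11110010 matches 11110xxx → 4-byte sequence.
Byte 1: 0xF2 = 11110010, payload 010 (3 bits).
Byte 2: 0xA3 = 10100011 (10xxxxxx ✓), payload 100011.
Byte 3: 0xAD = 10101101 (10xxxxxx ✓), payload 101101.
Byte 4: 0xBC = 10111100 (10xxxxxx ✓), payload 111100.
Concatenate: 010100011101101111100 = 0xA3B7C (21 bits → U+A3B7C).

U+A3B7C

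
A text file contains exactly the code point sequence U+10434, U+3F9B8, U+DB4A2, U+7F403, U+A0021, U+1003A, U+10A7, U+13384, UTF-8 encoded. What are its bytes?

U+10434: 4-byte form → F0 90 90 B4.
U+3F9B8: 4-byte form → F0 BF A6 B8.
U+DB4A2: 4-byte form → F3 9B 92 A2.
U+7F403: 4-byte form → F1 BF 90 83.
U+A0021: 4-byte form → F2 A0 80 A1.
U+1003A: 4-byte form → F0 90 80 BA.
U+10A7: 3-byte form → E1 82 A7.
U+13384: 4-byte form → F0 93 8E 84.
Concatenated (31 bytes): F0 90 90 B4 F0 BF A6 B8 F3 9B 92 A2 F1 BF 90 83 F2 A0 80 A1 F0 90 80 BA E1 82 A7 F0 93 8E 84.

F0 90 90 B4 F0 BF A6 B8 F3 9B 92 A2 F1 BF 90 83 F2 A0 80 A1 F0 90 80 BA E1 82 A7 F0 93 8E 84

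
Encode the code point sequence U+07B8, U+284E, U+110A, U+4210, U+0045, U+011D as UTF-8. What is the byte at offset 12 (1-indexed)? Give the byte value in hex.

1-indexed offset 12 is 0-indexed offset 11.
U+07B8 → 2-byte form DE B8 at offsets 0–1.
U+284E → 3-byte form E2 A1 8E at offsets 2–4.
U+110A → 3-byte form E1 84 8A at offsets 5–7.
U+4210 → 3-byte form E4 88 90 at offsets 8–10.
U+0045 → 1-byte form 45 at offsets 11–11.
Offset 11 falls in char 5's range; it's byte 1 of 45 = 0x45.

0x45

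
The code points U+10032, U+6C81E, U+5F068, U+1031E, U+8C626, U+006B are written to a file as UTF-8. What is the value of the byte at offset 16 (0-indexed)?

0xF2

U+10032 → 4-byte form F0 90 80 B2 at offsets 0–3.
U+6C81E → 4-byte form F1 AC A0 9E at offsets 4–7.
U+5F068 → 4-byte form F1 9F 81 A8 at offsets 8–11.
U+1031E → 4-byte form F0 90 8C 9E at offsets 12–15.
U+8C626 → 4-byte form F2 8C 98 A6 at offsets 16–19.
Offset 16 falls in char 5's range; it's byte 1 of F2 8C 98 A6 = 0xF2.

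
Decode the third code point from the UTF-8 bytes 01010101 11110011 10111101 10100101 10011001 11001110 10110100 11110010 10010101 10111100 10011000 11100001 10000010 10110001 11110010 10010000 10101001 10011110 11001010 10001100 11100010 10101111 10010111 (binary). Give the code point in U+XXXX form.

Offset 0: leading byte 0x55 = 01010101 → 1-byte char #1 = 55.
Offset 1: leading byte 0xF3 = 11110011 → 4-byte char #2 = F3 BD A5 99.
Offset 5: leading byte 0xCE = 11001110 → 2-byte char #3 = CE B4.
Leading byte 0xCE = 11001110 matches 110xxxxx → 2-byte sequence.
Byte 1: 0xCE = 11001110, payload 01110 (5 bits).
Byte 2: 0xB4 = 10110100 (10xxxxxx ✓), payload 110100.
Concatenate: 01110110100 = 0x3B4 (11 bits → U+03B4).

U+03B4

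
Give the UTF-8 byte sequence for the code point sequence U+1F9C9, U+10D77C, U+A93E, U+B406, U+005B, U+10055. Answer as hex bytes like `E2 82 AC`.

U+1F9C9: 4-byte form → F0 9F A7 89.
U+10D77C: 4-byte form → F4 8D 9D BC.
U+A93E: 3-byte form → EA A4 BE.
U+B406: 3-byte form → EB 90 86.
U+005B: 1-byte form → 5B.
U+10055: 4-byte form → F0 90 81 95.
Concatenated (19 bytes): F0 9F A7 89 F4 8D 9D BC EA A4 BE EB 90 86 5B F0 90 81 95.

F0 9F A7 89 F4 8D 9D BC EA A4 BE EB 90 86 5B F0 90 81 95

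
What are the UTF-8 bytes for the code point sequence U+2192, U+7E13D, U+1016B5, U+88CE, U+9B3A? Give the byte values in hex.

E2 86 92 F1 BE 84 BD F4 81 9A B5 E8 A3 8E E9 AC BA

U+2192: 3-byte form → E2 86 92.
U+7E13D: 4-byte form → F1 BE 84 BD.
U+1016B5: 4-byte form → F4 81 9A B5.
U+88CE: 3-byte form → E8 A3 8E.
U+9B3A: 3-byte form → E9 AC BA.
Concatenated (17 bytes): E2 86 92 F1 BE 84 BD F4 81 9A B5 E8 A3 8E E9 AC BA.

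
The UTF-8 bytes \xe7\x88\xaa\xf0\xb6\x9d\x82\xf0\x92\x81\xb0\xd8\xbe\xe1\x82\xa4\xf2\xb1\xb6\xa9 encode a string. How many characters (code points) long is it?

Byte at offset 0: 0xE7 = 11100111 → 3-byte char (#1). Advance 3.
Byte at offset 3: 0xF0 = 11110000 → 4-byte char (#2). Advance 4.
Byte at offset 7: 0xF0 = 11110000 → 4-byte char (#3). Advance 4.
Byte at offset 11: 0xD8 = 11011000 → 2-byte char (#4). Advance 2.
Byte at offset 13: 0xE1 = 11100001 → 3-byte char (#5). Advance 3.
Byte at offset 16: 0xF2 = 11110010 → 4-byte char (#6). Advance 4.
Reached end at offset 20 after 6 code points.

6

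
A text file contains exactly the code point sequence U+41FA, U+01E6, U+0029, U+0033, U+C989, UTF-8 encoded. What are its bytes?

U+41FA: 3-byte form → E4 87 BA.
U+01E6: 2-byte form → C7 A6.
U+0029: 1-byte form → 29.
U+0033: 1-byte form → 33.
U+C989: 3-byte form → EC A6 89.
Concatenated (10 bytes): E4 87 BA C7 A6 29 33 EC A6 89.

E4 87 BA C7 A6 29 33 EC A6 89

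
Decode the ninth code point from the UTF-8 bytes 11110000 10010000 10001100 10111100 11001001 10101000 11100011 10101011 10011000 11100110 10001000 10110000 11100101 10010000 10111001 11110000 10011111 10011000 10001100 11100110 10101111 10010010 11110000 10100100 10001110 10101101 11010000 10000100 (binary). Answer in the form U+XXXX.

Offset 0: leading byte 0xF0 = 11110000 → 4-byte char #1 = F0 90 8C BC.
Offset 4: leading byte 0xC9 = 11001001 → 2-byte char #2 = C9 A8.
Offset 6: leading byte 0xE3 = 11100011 → 3-byte char #3 = E3 AB 98.
Offset 9: leading byte 0xE6 = 11100110 → 3-byte char #4 = E6 88 B0.
Offset 12: leading byte 0xE5 = 11100101 → 3-byte char #5 = E5 90 B9.
Offset 15: leading byte 0xF0 = 11110000 → 4-byte char #6 = F0 9F 98 8C.
Offset 19: leading byte 0xE6 = 11100110 → 3-byte char #7 = E6 AF 92.
Offset 22: leading byte 0xF0 = 11110000 → 4-byte char #8 = F0 A4 8E AD.
Offset 26: leading byte 0xD0 = 11010000 → 2-byte char #9 = D0 84.
Leading byte 0xD0 = 11010000 matches 110xxxxx → 2-byte sequence.
Byte 1: 0xD0 = 11010000, payload 10000 (5 bits).
Byte 2: 0x84 = 10000100 (10xxxxxx ✓), payload 000100.
Concatenate: 10000000100 = 0x404 (11 bits → U+0404).

U+0404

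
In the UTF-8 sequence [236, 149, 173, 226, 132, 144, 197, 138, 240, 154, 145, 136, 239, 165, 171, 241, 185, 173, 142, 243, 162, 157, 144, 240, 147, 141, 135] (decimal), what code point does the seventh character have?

U+E2750

Offset 0: leading byte 0xEC = 11101100 → 3-byte char #1 = EC 95 AD.
Offset 3: leading byte 0xE2 = 11100010 → 3-byte char #2 = E2 84 90.
Offset 6: leading byte 0xC5 = 11000101 → 2-byte char #3 = C5 8A.
Offset 8: leading byte 0xF0 = 11110000 → 4-byte char #4 = F0 9A 91 88.
Offset 12: leading byte 0xEF = 11101111 → 3-byte char #5 = EF A5 AB.
Offset 15: leading byte 0xF1 = 11110001 → 4-byte char #6 = F1 B9 AD 8E.
Offset 19: leading byte 0xF3 = 11110011 → 4-byte char #7 = F3 A2 9D 90.
Leading byte 0xF3 = 11110011 matches 11110xxx → 4-byte sequence.
Byte 1: 0xF3 = 11110011, payload 011 (3 bits).
Byte 2: 0xA2 = 10100010 (10xxxxxx ✓), payload 100010.
Byte 3: 0x9D = 10011101 (10xxxxxx ✓), payload 011101.
Byte 4: 0x90 = 10010000 (10xxxxxx ✓), payload 010000.
Concatenate: 011100010011101010000 = 0xE2750 (21 bits → U+E2750).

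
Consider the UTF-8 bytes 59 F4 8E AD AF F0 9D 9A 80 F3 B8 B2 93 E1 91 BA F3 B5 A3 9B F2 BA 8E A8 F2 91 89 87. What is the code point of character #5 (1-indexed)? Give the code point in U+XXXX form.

U+147A

Offset 0: leading byte 0x59 = 01011001 → 1-byte char #1 = 59.
Offset 1: leading byte 0xF4 = 11110100 → 4-byte char #2 = F4 8E AD AF.
Offset 5: leading byte 0xF0 = 11110000 → 4-byte char #3 = F0 9D 9A 80.
Offset 9: leading byte 0xF3 = 11110011 → 4-byte char #4 = F3 B8 B2 93.
Offset 13: leading byte 0xE1 = 11100001 → 3-byte char #5 = E1 91 BA.
Leading byte 0xE1 = 11100001 matches 1110xxxx → 3-byte sequence.
Byte 1: 0xE1 = 11100001, payload 0001 (4 bits).
Byte 2: 0x91 = 10010001 (10xxxxxx ✓), payload 010001.
Byte 3: 0xBA = 10111010 (10xxxxxx ✓), payload 111010.
Concatenate: 0001010001111010 = 0x147A (16 bits → U+147A).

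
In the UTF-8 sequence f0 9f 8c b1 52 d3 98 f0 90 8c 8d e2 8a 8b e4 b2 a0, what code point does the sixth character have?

Offset 0: leading byte 0xF0 = 11110000 → 4-byte char #1 = F0 9F 8C B1.
Offset 4: leading byte 0x52 = 01010010 → 1-byte char #2 = 52.
Offset 5: leading byte 0xD3 = 11010011 → 2-byte char #3 = D3 98.
Offset 7: leading byte 0xF0 = 11110000 → 4-byte char #4 = F0 90 8C 8D.
Offset 11: leading byte 0xE2 = 11100010 → 3-byte char #5 = E2 8A 8B.
Offset 14: leading byte 0xE4 = 11100100 → 3-byte char #6 = E4 B2 A0.
Leading byte 0xE4 = 11100100 matches 1110xxxx → 3-byte sequence.
Byte 1: 0xE4 = 11100100, payload 0100 (4 bits).
Byte 2: 0xB2 = 10110010 (10xxxxxx ✓), payload 110010.
Byte 3: 0xA0 = 10100000 (10xxxxxx ✓), payload 100000.
Concatenate: 0100110010100000 = 0x4CA0 (16 bits → U+4CA0).

U+4CA0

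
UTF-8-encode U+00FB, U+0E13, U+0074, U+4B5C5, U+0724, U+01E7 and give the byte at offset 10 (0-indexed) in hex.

U+00FB → 2-byte form C3 BB at offsets 0–1.
U+0E13 → 3-byte form E0 B8 93 at offsets 2–4.
U+0074 → 1-byte form 74 at offsets 5–5.
U+4B5C5 → 4-byte form F1 8B 97 85 at offsets 6–9.
U+0724 → 2-byte form DC A4 at offsets 10–11.
Offset 10 falls in char 5's range; it's byte 1 of DC A4 = 0xDC.

0xDC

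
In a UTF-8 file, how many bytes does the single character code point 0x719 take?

2

U+0719 = 0x719. UTF-8 uses 1 byte below 0x80, 2 below 0x800, 3 below 0x10000, 4 up to 0x10FFFF. 0x719 is in U+0080–U+07FF → 2 bytes.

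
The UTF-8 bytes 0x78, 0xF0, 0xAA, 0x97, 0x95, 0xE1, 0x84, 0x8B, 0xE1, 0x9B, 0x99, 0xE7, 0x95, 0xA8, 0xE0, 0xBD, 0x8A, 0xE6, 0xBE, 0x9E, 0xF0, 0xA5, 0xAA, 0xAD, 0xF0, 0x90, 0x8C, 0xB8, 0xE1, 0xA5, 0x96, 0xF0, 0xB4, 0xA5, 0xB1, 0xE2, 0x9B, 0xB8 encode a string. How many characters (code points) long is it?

Byte at offset 0: 0x78 = 01111000 → 1-byte char (#1). Advance 1.
Byte at offset 1: 0xF0 = 11110000 → 4-byte char (#2). Advance 4.
Byte at offset 5: 0xE1 = 11100001 → 3-byte char (#3). Advance 3.
Byte at offset 8: 0xE1 = 11100001 → 3-byte char (#4). Advance 3.
Byte at offset 11: 0xE7 = 11100111 → 3-byte char (#5). Advance 3.
Byte at offset 14: 0xE0 = 11100000 → 3-byte char (#6). Advance 3.
Byte at offset 17: 0xE6 = 11100110 → 3-byte char (#7). Advance 3.
Byte at offset 20: 0xF0 = 11110000 → 4-byte char (#8). Advance 4.
Byte at offset 24: 0xF0 = 11110000 → 4-byte char (#9). Advance 4.
Byte at offset 28: 0xE1 = 11100001 → 3-byte char (#10). Advance 3.
Byte at offset 31: 0xF0 = 11110000 → 4-byte char (#11). Advance 4.
Byte at offset 35: 0xE2 = 11100010 → 3-byte char (#12). Advance 3.
Reached end at offset 38 after 12 code points.

12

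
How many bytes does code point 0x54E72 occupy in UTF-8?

4

U+54E72 = 0x54E72. UTF-8 uses 1 byte below 0x80, 2 below 0x800, 3 below 0x10000, 4 up to 0x10FFFF. 0x54E72 is in U+10000–U+10FFFF → 4 bytes.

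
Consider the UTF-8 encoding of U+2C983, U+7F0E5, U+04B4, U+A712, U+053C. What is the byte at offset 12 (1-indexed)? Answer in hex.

0x9C

1-indexed offset 12 is 0-indexed offset 11.
U+2C983 → 4-byte form F0 AC A6 83 at offsets 0–3.
U+7F0E5 → 4-byte form F1 BF 83 A5 at offsets 4–7.
U+04B4 → 2-byte form D2 B4 at offsets 8–9.
U+A712 → 3-byte form EA 9C 92 at offsets 10–12.
Offset 11 falls in char 4's range; it's byte 2 of EA 9C 92 = 0x9C.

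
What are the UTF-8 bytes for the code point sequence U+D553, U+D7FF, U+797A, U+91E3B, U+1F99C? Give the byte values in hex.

U+D553: 3-byte form → ED 95 93.
U+D7FF: 3-byte form → ED 9F BF.
U+797A: 3-byte form → E7 A5 BA.
U+91E3B: 4-byte form → F2 91 B8 BB.
U+1F99C: 4-byte form → F0 9F A6 9C.
Concatenated (17 bytes): ED 95 93 ED 9F BF E7 A5 BA F2 91 B8 BB F0 9F A6 9C.

ED 95 93 ED 9F BF E7 A5 BA F2 91 B8 BB F0 9F A6 9C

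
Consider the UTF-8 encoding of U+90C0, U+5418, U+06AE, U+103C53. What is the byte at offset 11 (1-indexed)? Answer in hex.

1-indexed offset 11 is 0-indexed offset 10.
U+90C0 → 3-byte form E9 83 80 at offsets 0–2.
U+5418 → 3-byte form E5 90 98 at offsets 3–5.
U+06AE → 2-byte form DA AE at offsets 6–7.
U+103C53 → 4-byte form F4 83 B1 93 at offsets 8–11.
Offset 10 falls in char 4's range; it's byte 3 of F4 83 B1 93 = 0xB1.

0xB1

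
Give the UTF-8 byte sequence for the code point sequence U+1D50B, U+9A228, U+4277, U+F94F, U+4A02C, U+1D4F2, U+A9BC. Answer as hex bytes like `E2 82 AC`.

F0 9D 94 8B F2 9A 88 A8 E4 89 B7 EF A5 8F F1 8A 80 AC F0 9D 93 B2 EA A6 BC

U+1D50B: 4-byte form → F0 9D 94 8B.
U+9A228: 4-byte form → F2 9A 88 A8.
U+4277: 3-byte form → E4 89 B7.
U+F94F: 3-byte form → EF A5 8F.
U+4A02C: 4-byte form → F1 8A 80 AC.
U+1D4F2: 4-byte form → F0 9D 93 B2.
U+A9BC: 3-byte form → EA A6 BC.
Concatenated (25 bytes): F0 9D 94 8B F2 9A 88 A8 E4 89 B7 EF A5 8F F1 8A 80 AC F0 9D 93 B2 EA A6 BC.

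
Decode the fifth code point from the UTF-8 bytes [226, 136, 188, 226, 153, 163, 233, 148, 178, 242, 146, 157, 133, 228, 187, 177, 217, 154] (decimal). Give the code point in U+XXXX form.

Offset 0: leading byte 0xE2 = 11100010 → 3-byte char #1 = E2 88 BC.
Offset 3: leading byte 0xE2 = 11100010 → 3-byte char #2 = E2 99 A3.
Offset 6: leading byte 0xE9 = 11101001 → 3-byte char #3 = E9 94 B2.
Offset 9: leading byte 0xF2 = 11110010 → 4-byte char #4 = F2 92 9D 85.
Offset 13: leading byte 0xE4 = 11100100 → 3-byte char #5 = E4 BB B1.
Leading byte 0xE4 = 11100100 matches 1110xxxx → 3-byte sequence.
Byte 1: 0xE4 = 11100100, payload 0100 (4 bits).
Byte 2: 0xBB = 10111011 (10xxxxxx ✓), payload 111011.
Byte 3: 0xB1 = 10110001 (10xxxxxx ✓), payload 110001.
Concatenate: 0100111011110001 = 0x4EF1 (16 bits → U+4EF1).

U+4EF1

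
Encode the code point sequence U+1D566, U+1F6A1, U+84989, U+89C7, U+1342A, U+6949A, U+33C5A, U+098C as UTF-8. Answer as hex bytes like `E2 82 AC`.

U+1D566: 4-byte form → F0 9D 95 A6.
U+1F6A1: 4-byte form → F0 9F 9A A1.
U+84989: 4-byte form → F2 84 A6 89.
U+89C7: 3-byte form → E8 A7 87.
U+1342A: 4-byte form → F0 93 90 AA.
U+6949A: 4-byte form → F1 A9 92 9A.
U+33C5A: 4-byte form → F0 B3 B1 9A.
U+098C: 3-byte form → E0 A6 8C.
Concatenated (30 bytes): F0 9D 95 A6 F0 9F 9A A1 F2 84 A6 89 E8 A7 87 F0 93 90 AA F1 A9 92 9A F0 B3 B1 9A E0 A6 8C.

F0 9D 95 A6 F0 9F 9A A1 F2 84 A6 89 E8 A7 87 F0 93 90 AA F1 A9 92 9A F0 B3 B1 9A E0 A6 8C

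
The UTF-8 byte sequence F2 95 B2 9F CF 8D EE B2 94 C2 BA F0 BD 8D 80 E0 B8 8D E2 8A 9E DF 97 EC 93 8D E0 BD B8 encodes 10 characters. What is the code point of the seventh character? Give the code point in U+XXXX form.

Offset 0: leading byte 0xF2 = 11110010 → 4-byte char #1 = F2 95 B2 9F.
Offset 4: leading byte 0xCF = 11001111 → 2-byte char #2 = CF 8D.
Offset 6: leading byte 0xEE = 11101110 → 3-byte char #3 = EE B2 94.
Offset 9: leading byte 0xC2 = 11000010 → 2-byte char #4 = C2 BA.
Offset 11: leading byte 0xF0 = 11110000 → 4-byte char #5 = F0 BD 8D 80.
Offset 15: leading byte 0xE0 = 11100000 → 3-byte char #6 = E0 B8 8D.
Offset 18: leading byte 0xE2 = 11100010 → 3-byte char #7 = E2 8A 9E.
Leading byte 0xE2 = 11100010 matches 1110xxxx → 3-byte sequence.
Byte 1: 0xE2 = 11100010, payload 0010 (4 bits).
Byte 2: 0x8A = 10001010 (10xxxxxx ✓), payload 001010.
Byte 3: 0x9E = 10011110 (10xxxxxx ✓), payload 011110.
Concatenate: 0010001010011110 = 0x229E (16 bits → U+229E).

U+229E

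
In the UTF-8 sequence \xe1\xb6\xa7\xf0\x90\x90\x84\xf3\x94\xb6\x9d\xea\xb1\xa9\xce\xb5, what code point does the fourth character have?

Offset 0: leading byte 0xE1 = 11100001 → 3-byte char #1 = E1 B6 A7.
Offset 3: leading byte 0xF0 = 11110000 → 4-byte char #2 = F0 90 90 84.
Offset 7: leading byte 0xF3 = 11110011 → 4-byte char #3 = F3 94 B6 9D.
Offset 11: leading byte 0xEA = 11101010 → 3-byte char #4 = EA B1 A9.
Leading byte 0xEA = 11101010 matches 1110xxxx → 3-byte sequence.
Byte 1: 0xEA = 11101010, payload 1010 (4 bits).
Byte 2: 0xB1 = 10110001 (10xxxxxx ✓), payload 110001.
Byte 3: 0xA9 = 10101001 (10xxxxxx ✓), payload 101001.
Concatenate: 1010110001101001 = 0xAC69 (16 bits → U+AC69).

U+AC69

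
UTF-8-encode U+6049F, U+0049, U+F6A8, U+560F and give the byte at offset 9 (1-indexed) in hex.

1-indexed offset 9 is 0-indexed offset 8.
U+6049F → 4-byte form F1 A0 92 9F at offsets 0–3.
U+0049 → 1-byte form 49 at offsets 4–4.
U+F6A8 → 3-byte form EF 9A A8 at offsets 5–7.
U+560F → 3-byte form E5 98 8F at offsets 8–10.
Offset 8 falls in char 4's range; it's byte 1 of E5 98 8F = 0xE5.

0xE5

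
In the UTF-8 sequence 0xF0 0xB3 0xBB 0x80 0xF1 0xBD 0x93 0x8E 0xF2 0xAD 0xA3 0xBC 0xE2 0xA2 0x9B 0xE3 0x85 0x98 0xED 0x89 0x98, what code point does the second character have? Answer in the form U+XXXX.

Offset 0: leading byte 0xF0 = 11110000 → 4-byte char #1 = F0 B3 BB 80.
Offset 4: leading byte 0xF1 = 11110001 → 4-byte char #2 = F1 BD 93 8E.
Leading byte 0xF1 = 11110001 matches 11110xxx → 4-byte sequence.
Byte 1: 0xF1 = 11110001, payload 001 (3 bits).
Byte 2: 0xBD = 10111101 (10xxxxxx ✓), payload 111101.
Byte 3: 0x93 = 10010011 (10xxxxxx ✓), payload 010011.
Byte 4: 0x8E = 10001110 (10xxxxxx ✓), payload 001110.
Concatenate: 001111101010011001110 = 0x7D4CE (21 bits → U+7D4CE).

U+7D4CE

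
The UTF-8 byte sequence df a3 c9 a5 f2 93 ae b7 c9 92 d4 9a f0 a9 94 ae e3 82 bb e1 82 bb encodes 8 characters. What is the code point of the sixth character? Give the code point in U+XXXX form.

Offset 0: leading byte 0xDF = 11011111 → 2-byte char #1 = DF A3.
Offset 2: leading byte 0xC9 = 11001001 → 2-byte char #2 = C9 A5.
Offset 4: leading byte 0xF2 = 11110010 → 4-byte char #3 = F2 93 AE B7.
Offset 8: leading byte 0xC9 = 11001001 → 2-byte char #4 = C9 92.
Offset 10: leading byte 0xD4 = 11010100 → 2-byte char #5 = D4 9A.
Offset 12: leading byte 0xF0 = 11110000 → 4-byte char #6 = F0 A9 94 AE.
Leading byte 0xF0 = 11110000 matches 11110xxx → 4-byte sequence.
Byte 1: 0xF0 = 11110000, payload 000 (3 bits).
Byte 2: 0xA9 = 10101001 (10xxxxxx ✓), payload 101001.
Byte 3: 0x94 = 10010100 (10xxxxxx ✓), payload 010100.
Byte 4: 0xAE = 10101110 (10xxxxxx ✓), payload 101110.
Concatenate: 000101001010100101110 = 0x2952E (21 bits → U+2952E).

U+2952E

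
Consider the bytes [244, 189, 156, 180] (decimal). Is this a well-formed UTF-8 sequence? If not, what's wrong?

invalid (encodes a value above U+10FFFF)

Leading byte 0xF4 = 11110100 → 4-byte form.
Payload = 0x13D734, which exceeds U+10FFFF, the maximum Unicode code point. (Leading bytes F5–FF, or F4 followed by ≥ 0x90, are invalid.)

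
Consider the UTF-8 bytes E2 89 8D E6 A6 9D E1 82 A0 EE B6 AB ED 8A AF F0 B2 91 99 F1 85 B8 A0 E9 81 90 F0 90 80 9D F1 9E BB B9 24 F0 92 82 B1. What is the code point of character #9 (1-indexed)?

Offset 0: leading byte 0xE2 = 11100010 → 3-byte char #1 = E2 89 8D.
Offset 3: leading byte 0xE6 = 11100110 → 3-byte char #2 = E6 A6 9D.
Offset 6: leading byte 0xE1 = 11100001 → 3-byte char #3 = E1 82 A0.
Offset 9: leading byte 0xEE = 11101110 → 3-byte char #4 = EE B6 AB.
Offset 12: leading byte 0xED = 11101101 → 3-byte char #5 = ED 8A AF.
Offset 15: leading byte 0xF0 = 11110000 → 4-byte char #6 = F0 B2 91 99.
Offset 19: leading byte 0xF1 = 11110001 → 4-byte char #7 = F1 85 B8 A0.
Offset 23: leading byte 0xE9 = 11101001 → 3-byte char #8 = E9 81 90.
Offset 26: leading byte 0xF0 = 11110000 → 4-byte char #9 = F0 90 80 9D.
Leading byte 0xF0 = 11110000 matches 11110xxx → 4-byte sequence.
Byte 1: 0xF0 = 11110000, payload 000 (3 bits).
Byte 2: 0x90 = 10010000 (10xxxxxx ✓), payload 010000.
Byte 3: 0x80 = 10000000 (10xxxxxx ✓), payload 000000.
Byte 4: 0x9D = 10011101 (10xxxxxx ✓), payload 011101.
Concatenate: 000010000000000011101 = 0x1001D (21 bits → U+1001D).

U+1001D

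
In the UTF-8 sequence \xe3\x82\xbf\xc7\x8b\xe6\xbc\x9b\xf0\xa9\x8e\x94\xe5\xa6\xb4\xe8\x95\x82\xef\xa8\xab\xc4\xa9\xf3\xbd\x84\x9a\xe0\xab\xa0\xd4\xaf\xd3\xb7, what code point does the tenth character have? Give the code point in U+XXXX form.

Offset 0: leading byte 0xE3 = 11100011 → 3-byte char #1 = E3 82 BF.
Offset 3: leading byte 0xC7 = 11000111 → 2-byte char #2 = C7 8B.
Offset 5: leading byte 0xE6 = 11100110 → 3-byte char #3 = E6 BC 9B.
Offset 8: leading byte 0xF0 = 11110000 → 4-byte char #4 = F0 A9 8E 94.
Offset 12: leading byte 0xE5 = 11100101 → 3-byte char #5 = E5 A6 B4.
Offset 15: leading byte 0xE8 = 11101000 → 3-byte char #6 = E8 95 82.
Offset 18: leading byte 0xEF = 11101111 → 3-byte char #7 = EF A8 AB.
Offset 21: leading byte 0xC4 = 11000100 → 2-byte char #8 = C4 A9.
Offset 23: leading byte 0xF3 = 11110011 → 4-byte char #9 = F3 BD 84 9A.
Offset 27: leading byte 0xE0 = 11100000 → 3-byte char #10 = E0 AB A0.
Leading byte 0xE0 = 11100000 matches 1110xxxx → 3-byte sequence.
Byte 1: 0xE0 = 11100000, payload 0000 (4 bits).
Byte 2: 0xAB = 10101011 (10xxxxxx ✓), payload 101011.
Byte 3: 0xA0 = 10100000 (10xxxxxx ✓), payload 100000.
Concatenate: 0000101011100000 = 0xAE0 (16 bits → U+0AE0).

U+0AE0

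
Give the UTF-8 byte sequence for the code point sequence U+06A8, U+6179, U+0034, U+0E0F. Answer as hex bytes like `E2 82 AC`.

U+06A8: 2-byte form → DA A8.
U+6179: 3-byte form → E6 85 B9.
U+0034: 1-byte form → 34.
U+0E0F: 3-byte form → E0 B8 8F.
Concatenated (9 bytes): DA A8 E6 85 B9 34 E0 B8 8F.

DA A8 E6 85 B9 34 E0 B8 8F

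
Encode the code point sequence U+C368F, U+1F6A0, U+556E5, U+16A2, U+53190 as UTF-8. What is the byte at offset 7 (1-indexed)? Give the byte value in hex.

1-indexed offset 7 is 0-indexed offset 6.
U+C368F → 4-byte form F3 83 9A 8F at offsets 0–3.
U+1F6A0 → 4-byte form F0 9F 9A A0 at offsets 4–7.
Offset 6 falls in char 2's range; it's byte 3 of F0 9F 9A A0 = 0x9A.

0x9A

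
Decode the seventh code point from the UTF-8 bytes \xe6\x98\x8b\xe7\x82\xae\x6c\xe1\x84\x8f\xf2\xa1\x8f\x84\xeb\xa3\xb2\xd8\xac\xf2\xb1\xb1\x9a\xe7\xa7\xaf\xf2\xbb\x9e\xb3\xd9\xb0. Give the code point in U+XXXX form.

Offset 0: leading byte 0xE6 = 11100110 → 3-byte char #1 = E6 98 8B.
Offset 3: leading byte 0xE7 = 11100111 → 3-byte char #2 = E7 82 AE.
Offset 6: leading byte 0x6C = 01101100 → 1-byte char #3 = 6C.
Offset 7: leading byte 0xE1 = 11100001 → 3-byte char #4 = E1 84 8F.
Offset 10: leading byte 0xF2 = 11110010 → 4-byte char #5 = F2 A1 8F 84.
Offset 14: leading byte 0xEB = 11101011 → 3-byte char #6 = EB A3 B2.
Offset 17: leading byte 0xD8 = 11011000 → 2-byte char #7 = D8 AC.
Leading byte 0xD8 = 11011000 matches 110xxxxx → 2-byte sequence.
Byte 1: 0xD8 = 11011000, payload 11000 (5 bits).
Byte 2: 0xAC = 10101100 (10xxxxxx ✓), payload 101100.
Concatenate: 11000101100 = 0x62C (11 bits → U+062C).

U+062C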